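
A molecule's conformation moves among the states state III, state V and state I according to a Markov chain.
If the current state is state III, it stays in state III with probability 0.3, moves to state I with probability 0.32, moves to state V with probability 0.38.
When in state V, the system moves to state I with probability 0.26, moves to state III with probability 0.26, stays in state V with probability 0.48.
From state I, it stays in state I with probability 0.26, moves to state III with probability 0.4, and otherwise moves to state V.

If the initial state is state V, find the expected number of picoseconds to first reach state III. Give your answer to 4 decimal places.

3.3738

Let t(s) be the expected number of picoseconds to first reach state III from state s, with t(state III) = 0. Conditioning on the first picosecond:
t(state V) = 1 + 0.48·t(state V) + 0.26·t(state I)
t(state I) = 1 + 0.34·t(state V) + 0.26·t(state I)
Solving: t(state V) = 3.3738, t(state I) = 2.9015.
Expected picoseconds from state V to state III: 3.3738.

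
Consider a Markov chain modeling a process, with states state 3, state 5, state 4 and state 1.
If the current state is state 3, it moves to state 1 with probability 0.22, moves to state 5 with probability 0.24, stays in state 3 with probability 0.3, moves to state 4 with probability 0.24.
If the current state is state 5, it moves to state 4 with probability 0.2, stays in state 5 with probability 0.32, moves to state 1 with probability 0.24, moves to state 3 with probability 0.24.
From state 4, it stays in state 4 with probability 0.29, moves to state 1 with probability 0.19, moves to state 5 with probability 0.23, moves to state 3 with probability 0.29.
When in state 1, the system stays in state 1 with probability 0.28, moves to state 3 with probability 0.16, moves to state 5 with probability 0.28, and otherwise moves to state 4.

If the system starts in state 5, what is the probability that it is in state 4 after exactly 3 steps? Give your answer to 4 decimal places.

0.2508

Propagate the distribution vector 3 steps from state 5.
After 0 steps: (0.0000, 1.0000, 0.0000, 0.0000)
After 1 step: (0.2400, 0.3200, 0.2000, 0.2400)
After 2 steps: (0.2452, 0.2732, 0.2468, 0.2348)
After 3 steps: (0.2483, 0.2688, 0.2508, 0.2321)
P(in state 4 after 3 steps) = 0.2508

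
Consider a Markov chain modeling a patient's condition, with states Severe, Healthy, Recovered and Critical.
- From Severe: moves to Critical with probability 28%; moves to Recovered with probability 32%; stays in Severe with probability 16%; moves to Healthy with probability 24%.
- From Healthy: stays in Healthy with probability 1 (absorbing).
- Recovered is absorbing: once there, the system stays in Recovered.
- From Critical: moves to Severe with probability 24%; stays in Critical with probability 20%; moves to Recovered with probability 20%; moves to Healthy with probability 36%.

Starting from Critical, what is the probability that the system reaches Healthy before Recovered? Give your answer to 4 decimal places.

Let h(s) be the probability of absorption at Healthy starting from transient state s. Then h(Healthy) = 1 and h(Recovered) = 0. By first-step analysis:
h(Severe) = 0.16·h(Severe) + 0.24·1 + 0.32·0 + 0.28·h(Critical)
h(Critical) = 0.24·h(Severe) + 0.36·1 + 0.2·0 + 0.2·h(Critical)
Solving: h(Severe) = 0.4841, h(Critical) = 0.5952.
Starting from Critical, the probability is 0.5952.

0.5952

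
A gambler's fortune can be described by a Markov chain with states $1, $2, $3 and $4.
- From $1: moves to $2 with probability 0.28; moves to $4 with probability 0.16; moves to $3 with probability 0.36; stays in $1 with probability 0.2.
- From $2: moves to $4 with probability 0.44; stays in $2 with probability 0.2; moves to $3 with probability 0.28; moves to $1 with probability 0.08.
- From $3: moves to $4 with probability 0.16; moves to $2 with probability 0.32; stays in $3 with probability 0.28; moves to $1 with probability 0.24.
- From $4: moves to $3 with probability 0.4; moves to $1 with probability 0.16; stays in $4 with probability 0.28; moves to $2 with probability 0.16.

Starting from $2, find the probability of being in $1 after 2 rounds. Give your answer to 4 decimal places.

0.1696

Propagate the distribution vector 2 rounds from $2.
After 0 rounds: (0.0000, 1.0000, 0.0000, 0.0000)
After 1 round: (0.0800, 0.2000, 0.2800, 0.4400)
After 2 rounds: (0.1696, 0.2224, 0.3392, 0.2688)
P(in $1 after 2 rounds) = 0.1696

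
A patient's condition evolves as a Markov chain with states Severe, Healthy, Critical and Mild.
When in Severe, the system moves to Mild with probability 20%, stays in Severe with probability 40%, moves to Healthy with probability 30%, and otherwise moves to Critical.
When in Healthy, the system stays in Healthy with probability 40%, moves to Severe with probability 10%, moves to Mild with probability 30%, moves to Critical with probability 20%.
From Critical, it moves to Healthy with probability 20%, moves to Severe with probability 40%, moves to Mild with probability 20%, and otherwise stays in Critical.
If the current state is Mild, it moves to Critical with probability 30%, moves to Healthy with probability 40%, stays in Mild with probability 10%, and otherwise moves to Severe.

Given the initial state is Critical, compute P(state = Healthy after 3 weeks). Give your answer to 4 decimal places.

Propagate the distribution vector 3 weeks from Critical.
After 0 weeks: (0.0000, 0.0000, 1.0000, 0.0000)
After 1 week: (0.4000, 0.2000, 0.2000, 0.2000)
After 2 weeks: (0.3000, 0.3200, 0.1800, 0.2000)
After 3 weeks: (0.2640, 0.3340, 0.1900, 0.2120)
P(in Healthy after 3 weeks) = 0.3340

0.3340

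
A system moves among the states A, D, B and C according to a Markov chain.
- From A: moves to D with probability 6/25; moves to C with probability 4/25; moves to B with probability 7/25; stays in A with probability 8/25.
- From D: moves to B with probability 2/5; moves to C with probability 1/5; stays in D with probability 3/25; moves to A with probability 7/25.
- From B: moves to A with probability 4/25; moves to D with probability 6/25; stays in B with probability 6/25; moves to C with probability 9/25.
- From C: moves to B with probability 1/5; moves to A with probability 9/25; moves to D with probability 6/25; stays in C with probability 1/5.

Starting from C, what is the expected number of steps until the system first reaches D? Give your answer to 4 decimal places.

4.1667

Let t(s) be the expected number of steps to first reach D from state s, with t(D) = 0. Conditioning on the first step:
t(A) = 1 + 0.32·t(A) + 0.28·t(B) + 0.16·t(C)
t(B) = 1 + 0.16·t(A) + 0.24·t(B) + 0.36·t(C)
t(C) = 1 + 0.36·t(A) + 0.2·t(B) + 0.2·t(C)
Solving: t(A) = 4.1667, t(B) = 4.1667, t(C) = 4.1667.
Expected steps from C to D: 4.1667.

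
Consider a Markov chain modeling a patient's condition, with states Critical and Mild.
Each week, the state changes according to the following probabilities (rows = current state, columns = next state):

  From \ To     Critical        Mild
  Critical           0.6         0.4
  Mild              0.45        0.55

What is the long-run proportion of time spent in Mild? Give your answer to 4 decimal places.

0.4706

Let the stationary distribution be π with π = πP and π_1 + π_2 = 1.
π_1 = 0.6·π_1 + 0.45·π_2
Solving with the normalization constraint gives π = (0.5294, 0.4706).
So the stationary probability of Mild is 0.4706.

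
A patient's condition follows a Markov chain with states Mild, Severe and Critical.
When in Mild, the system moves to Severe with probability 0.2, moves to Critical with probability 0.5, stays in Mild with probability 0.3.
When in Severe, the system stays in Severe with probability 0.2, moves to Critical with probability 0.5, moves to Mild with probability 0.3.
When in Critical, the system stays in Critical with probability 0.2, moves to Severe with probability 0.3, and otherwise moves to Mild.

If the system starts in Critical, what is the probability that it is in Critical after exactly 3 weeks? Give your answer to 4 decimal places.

Propagate the distribution vector 3 weeks from Critical.
After 0 weeks: (0.0000, 0.0000, 1.0000)
After 1 week: (0.5000, 0.3000, 0.2000)
After 2 weeks: (0.3400, 0.2200, 0.4400)
After 3 weeks: (0.3880, 0.2440, 0.3680)
P(in Critical after 3 weeks) = 0.3680

0.3680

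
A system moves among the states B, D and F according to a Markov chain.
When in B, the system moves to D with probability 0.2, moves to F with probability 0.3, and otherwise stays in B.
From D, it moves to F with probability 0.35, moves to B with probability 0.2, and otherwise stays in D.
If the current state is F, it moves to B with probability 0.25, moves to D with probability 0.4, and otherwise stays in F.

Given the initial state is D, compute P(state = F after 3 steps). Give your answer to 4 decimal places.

Propagate the distribution vector 3 steps from D.
After 0 steps: (0.0000, 1.0000, 0.0000)
After 1 step: (0.2000, 0.4500, 0.3500)
After 2 steps: (0.2775, 0.3825, 0.3400)
After 3 steps: (0.3003, 0.3636, 0.3361)
P(in F after 3 steps) = 0.3361

0.3361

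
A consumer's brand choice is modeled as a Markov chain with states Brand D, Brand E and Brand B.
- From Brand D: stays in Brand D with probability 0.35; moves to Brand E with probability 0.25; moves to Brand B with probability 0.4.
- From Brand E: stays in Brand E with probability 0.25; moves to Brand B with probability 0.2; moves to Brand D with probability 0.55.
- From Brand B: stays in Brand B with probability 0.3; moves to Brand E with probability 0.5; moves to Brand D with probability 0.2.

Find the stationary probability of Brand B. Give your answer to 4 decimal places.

Let the stationary distribution be π with π = πP and π_1 + π_2 + π_3 = 1.
π_1 = 0.35·π_1 + 0.55·π_2 + 0.2·π_3
π_2 = 0.25·π_1 + 0.25·π_2 + 0.5·π_3
Solving with the normalization constraint gives π = (0.3696, 0.3261, 0.3043).
So the stationary probability of Brand B is 0.3043.

0.3043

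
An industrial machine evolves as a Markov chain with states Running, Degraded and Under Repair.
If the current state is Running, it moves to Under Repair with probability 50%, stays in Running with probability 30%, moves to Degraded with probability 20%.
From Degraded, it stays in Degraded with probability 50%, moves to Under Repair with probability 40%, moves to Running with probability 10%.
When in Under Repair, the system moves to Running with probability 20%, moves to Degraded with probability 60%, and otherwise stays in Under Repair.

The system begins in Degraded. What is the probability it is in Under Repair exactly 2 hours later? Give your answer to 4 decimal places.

Sum over the intermediate state after 1 hour:
P = P(Degraded→Running)·P(Running→Under Repair) + P(Degraded→Degraded)·P(Degraded→Under Repair) + P(Degraded→Under Repair)·P(Under Repair→Under Repair)
  = 0.1×0.5 + 0.5×0.4 + 0.4×0.2
  = 0.0500 + 0.2000 + 0.0800 = 0.3300

0.3300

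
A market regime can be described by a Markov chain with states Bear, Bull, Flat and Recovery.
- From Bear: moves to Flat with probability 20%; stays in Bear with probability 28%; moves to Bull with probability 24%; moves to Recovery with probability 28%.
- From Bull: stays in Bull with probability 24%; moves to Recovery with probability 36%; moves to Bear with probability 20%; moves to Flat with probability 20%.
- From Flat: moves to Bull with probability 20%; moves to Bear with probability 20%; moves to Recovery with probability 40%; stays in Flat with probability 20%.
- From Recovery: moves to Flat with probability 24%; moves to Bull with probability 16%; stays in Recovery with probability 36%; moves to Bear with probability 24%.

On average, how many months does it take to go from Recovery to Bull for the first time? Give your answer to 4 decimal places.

5.3157

Let t(s) be the expected number of months to first reach Bull from state s, with t(Bull) = 0. Conditioning on the first month:
t(Bear) = 1 + 0.28·t(Bear) + 0.2·t(Flat) + 0.28·t(Recovery)
t(Flat) = 1 + 0.2·t(Bear) + 0.2·t(Flat) + 0.4·t(Recovery)
t(Recovery) = 1 + 0.24·t(Bear) + 0.24·t(Flat) + 0.36·t(Recovery)
Solving: t(Bear) = 4.8805, t(Flat) = 5.1280, t(Recovery) = 5.3157.
Expected months from Recovery to Bull: 5.3157.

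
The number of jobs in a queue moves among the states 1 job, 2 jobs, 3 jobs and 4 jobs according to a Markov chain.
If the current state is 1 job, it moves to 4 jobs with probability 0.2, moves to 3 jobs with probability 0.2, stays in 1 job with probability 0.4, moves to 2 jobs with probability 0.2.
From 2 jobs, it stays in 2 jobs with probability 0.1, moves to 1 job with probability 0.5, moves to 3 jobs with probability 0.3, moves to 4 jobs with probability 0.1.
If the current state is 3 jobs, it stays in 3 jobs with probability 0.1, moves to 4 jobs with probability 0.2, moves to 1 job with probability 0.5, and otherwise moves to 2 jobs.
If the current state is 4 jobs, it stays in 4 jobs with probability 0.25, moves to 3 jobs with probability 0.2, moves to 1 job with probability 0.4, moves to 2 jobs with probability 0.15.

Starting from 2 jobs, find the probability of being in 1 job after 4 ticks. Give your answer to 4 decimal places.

0.4372

Propagate the distribution vector 4 ticks from 2 jobs.
After 0 ticks: (0.0000, 1.0000, 0.0000, 0.0000)
After 1 tick: (0.5000, 0.1000, 0.3000, 0.1000)
After 2 ticks: (0.4400, 0.1850, 0.1800, 0.1950)
After 3 ticks: (0.4365, 0.1718, 0.2005, 0.1913)
After 4 ticks: (0.4372, 0.1733, 0.1971, 0.1924)
P(in 1 job after 4 ticks) = 0.4372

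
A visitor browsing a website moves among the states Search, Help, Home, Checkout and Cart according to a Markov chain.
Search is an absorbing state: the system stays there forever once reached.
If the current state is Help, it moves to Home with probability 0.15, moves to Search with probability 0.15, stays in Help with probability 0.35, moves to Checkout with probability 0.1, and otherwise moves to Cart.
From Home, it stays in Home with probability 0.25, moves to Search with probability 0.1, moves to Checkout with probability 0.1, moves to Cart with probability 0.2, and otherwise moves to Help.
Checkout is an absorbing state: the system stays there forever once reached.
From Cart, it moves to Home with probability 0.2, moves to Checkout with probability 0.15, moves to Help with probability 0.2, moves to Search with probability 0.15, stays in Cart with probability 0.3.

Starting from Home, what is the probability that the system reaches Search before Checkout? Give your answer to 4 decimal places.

Let h(s) be the probability of absorption at Search starting from transient state s. Then h(Search) = 1 and h(Checkout) = 0. By first-step analysis:
h(Help) = 0.15·1 + 0.35·h(Help) + 0.15·h(Home) + 0.1·0 + 0.25·h(Cart)
h(Home) = 0.1·1 + 0.35·h(Help) + 0.25·h(Home) + 0.1·0 + 0.2·h(Cart)
h(Cart) = 0.15·1 + 0.2·h(Help) + 0.2·h(Home) + 0.15·0 + 0.3·h(Cart)
Solving: h(Help) = 0.5557, h(Home) = 0.5328, h(Cart) = 0.5253.
Starting from Home, the probability is 0.5328.

0.5328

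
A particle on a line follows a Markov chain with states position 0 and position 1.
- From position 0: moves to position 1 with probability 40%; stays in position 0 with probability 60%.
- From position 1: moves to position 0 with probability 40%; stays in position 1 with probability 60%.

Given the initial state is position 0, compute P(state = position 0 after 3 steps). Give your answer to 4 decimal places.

0.5040

Propagate the distribution vector 3 steps from position 0.
After 0 steps: (1.0000, 0.0000)
After 1 step: (0.6000, 0.4000)
After 2 steps: (0.5200, 0.4800)
After 3 steps: (0.5040, 0.4960)
P(in position 0 after 3 steps) = 0.5040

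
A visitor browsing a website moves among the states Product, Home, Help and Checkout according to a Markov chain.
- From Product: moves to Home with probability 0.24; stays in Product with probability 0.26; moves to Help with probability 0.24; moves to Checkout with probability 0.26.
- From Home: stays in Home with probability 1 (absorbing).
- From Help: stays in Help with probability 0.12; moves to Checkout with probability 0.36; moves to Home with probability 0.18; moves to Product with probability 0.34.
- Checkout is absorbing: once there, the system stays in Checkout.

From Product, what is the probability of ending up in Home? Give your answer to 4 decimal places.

Let h(s) be the probability of absorption at Home starting from transient state s. Then h(Home) = 1 and h(Checkout) = 0. By first-step analysis:
h(Product) = 0.26·h(Product) + 0.24·1 + 0.24·h(Help) + 0.26·0
h(Help) = 0.34·h(Product) + 0.18·1 + 0.12·h(Help) + 0.36·0
Solving: h(Product) = 0.4466, h(Help) = 0.3771.
Starting from Product, the probability is 0.4466.

0.4466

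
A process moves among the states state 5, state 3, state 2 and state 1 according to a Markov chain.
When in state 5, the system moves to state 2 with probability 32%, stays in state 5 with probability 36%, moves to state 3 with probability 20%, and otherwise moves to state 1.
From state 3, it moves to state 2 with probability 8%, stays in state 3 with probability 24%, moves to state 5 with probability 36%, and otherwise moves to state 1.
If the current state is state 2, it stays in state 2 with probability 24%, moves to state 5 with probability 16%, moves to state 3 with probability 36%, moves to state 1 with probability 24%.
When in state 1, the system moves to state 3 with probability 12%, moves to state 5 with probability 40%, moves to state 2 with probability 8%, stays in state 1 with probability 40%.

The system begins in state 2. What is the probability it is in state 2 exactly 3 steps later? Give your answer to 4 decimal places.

Propagate the distribution vector 3 steps from state 2.
After 0 steps: (0.0000, 0.0000, 1.0000, 0.0000)
After 1 step: (0.1600, 0.3600, 0.2400, 0.2400)
After 2 steps: (0.3216, 0.2336, 0.1568, 0.2880)
After 3 steps: (0.3402, 0.2114, 0.1823, 0.2662)
P(in state 2 after 3 steps) = 0.1823

0.1823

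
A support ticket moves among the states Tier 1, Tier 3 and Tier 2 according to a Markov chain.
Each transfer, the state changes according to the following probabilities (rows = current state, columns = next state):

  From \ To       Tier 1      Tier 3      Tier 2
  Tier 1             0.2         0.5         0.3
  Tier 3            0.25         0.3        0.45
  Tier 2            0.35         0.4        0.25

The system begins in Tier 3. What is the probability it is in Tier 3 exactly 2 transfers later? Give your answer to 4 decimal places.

0.3950

Sum over the intermediate state after 1 transfer:
P = P(Tier 3→Tier 1)·P(Tier 1→Tier 3) + P(Tier 3→Tier 3)·P(Tier 3→Tier 3) + P(Tier 3→Tier 2)·P(Tier 2→Tier 3)
  = 0.25×0.5 + 0.3×0.3 + 0.45×0.4
  = 0.1250 + 0.0900 + 0.1800 = 0.3950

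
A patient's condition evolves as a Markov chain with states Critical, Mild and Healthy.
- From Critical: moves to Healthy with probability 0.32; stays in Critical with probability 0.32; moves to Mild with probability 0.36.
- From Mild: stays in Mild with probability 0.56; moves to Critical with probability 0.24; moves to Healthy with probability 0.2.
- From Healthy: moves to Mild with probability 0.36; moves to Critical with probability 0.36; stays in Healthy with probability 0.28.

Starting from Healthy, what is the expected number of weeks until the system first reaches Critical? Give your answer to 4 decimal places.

Let t(s) be the expected number of weeks to first reach Critical from state s, with t(Critical) = 0. Conditioning on the first week:
t(Mild) = 1 + 0.56·t(Mild) + 0.2·t(Healthy)
t(Healthy) = 1 + 0.36·t(Mild) + 0.28·t(Healthy)
Solving: t(Mild) = 3.7582, t(Healthy) = 3.2680.
Expected weeks from Healthy to Critical: 3.2680.

3.2680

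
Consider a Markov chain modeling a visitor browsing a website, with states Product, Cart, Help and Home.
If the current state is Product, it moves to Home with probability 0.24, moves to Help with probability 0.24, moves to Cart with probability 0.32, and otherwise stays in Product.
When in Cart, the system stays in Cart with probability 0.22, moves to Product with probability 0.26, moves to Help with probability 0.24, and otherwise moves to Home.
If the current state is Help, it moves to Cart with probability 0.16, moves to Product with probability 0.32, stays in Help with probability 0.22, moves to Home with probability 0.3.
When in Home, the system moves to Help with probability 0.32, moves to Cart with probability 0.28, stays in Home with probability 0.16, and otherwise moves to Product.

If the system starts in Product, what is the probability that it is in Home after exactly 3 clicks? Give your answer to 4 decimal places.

0.2450

Propagate the distribution vector 3 clicks from Product.
After 0 clicks: (1.0000, 0.0000, 0.0000, 0.0000)
After 1 click: (0.2000, 0.3200, 0.2400, 0.2400)
After 2 clicks: (0.2576, 0.2400, 0.2544, 0.2480)
After 3 clicks: (0.2548, 0.2454, 0.2548, 0.2450)
P(in Home after 3 clicks) = 0.2450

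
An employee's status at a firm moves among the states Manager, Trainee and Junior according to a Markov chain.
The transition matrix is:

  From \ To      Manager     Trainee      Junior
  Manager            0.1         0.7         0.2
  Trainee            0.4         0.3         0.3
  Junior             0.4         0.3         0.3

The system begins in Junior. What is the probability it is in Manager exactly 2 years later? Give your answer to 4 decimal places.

0.2800

Sum over the intermediate state after 1 year:
P = P(Junior→Manager)·P(Manager→Manager) + P(Junior→Trainee)·P(Trainee→Manager) + P(Junior→Junior)·P(Junior→Manager)
  = 0.4×0.1 + 0.3×0.4 + 0.3×0.4
  = 0.0400 + 0.1200 + 0.1200 = 0.2800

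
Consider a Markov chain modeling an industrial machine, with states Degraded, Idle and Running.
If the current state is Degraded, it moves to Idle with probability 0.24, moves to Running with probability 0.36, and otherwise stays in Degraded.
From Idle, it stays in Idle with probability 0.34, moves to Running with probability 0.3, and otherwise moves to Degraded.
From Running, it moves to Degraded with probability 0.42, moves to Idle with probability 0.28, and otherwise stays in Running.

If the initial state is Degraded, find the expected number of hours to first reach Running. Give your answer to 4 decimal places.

2.9070

Let t(s) be the expected number of hours to first reach Running from state s, with t(Running) = 0. Conditioning on the first hour:
t(Degraded) = 1 + 0.4·t(Degraded) + 0.24·t(Idle)
t(Idle) = 1 + 0.36·t(Degraded) + 0.34·t(Idle)
Solving: t(Degraded) = 2.9070, t(Idle) = 3.1008.
Expected hours from Degraded to Running: 2.9070.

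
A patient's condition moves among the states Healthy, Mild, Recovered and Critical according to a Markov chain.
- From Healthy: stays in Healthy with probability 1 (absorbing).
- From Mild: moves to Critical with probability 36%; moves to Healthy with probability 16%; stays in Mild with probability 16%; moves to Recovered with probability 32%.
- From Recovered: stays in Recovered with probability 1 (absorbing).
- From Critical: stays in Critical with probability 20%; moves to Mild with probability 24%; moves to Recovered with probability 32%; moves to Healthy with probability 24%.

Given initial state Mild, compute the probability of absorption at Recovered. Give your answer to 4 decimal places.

Let h(s) be the probability of absorption at Recovered starting from transient state s. Then h(Recovered) = 1 and h(Healthy) = 0. By first-step analysis:
h(Mild) = 0.16·0 + 0.16·h(Mild) + 0.32·1 + 0.36·h(Critical)
h(Critical) = 0.24·0 + 0.24·h(Mild) + 0.32·1 + 0.2·h(Critical)
Solving: h(Mild) = 0.6339, h(Critical) = 0.5902.
Starting from Mild, the probability is 0.6339.

0.6339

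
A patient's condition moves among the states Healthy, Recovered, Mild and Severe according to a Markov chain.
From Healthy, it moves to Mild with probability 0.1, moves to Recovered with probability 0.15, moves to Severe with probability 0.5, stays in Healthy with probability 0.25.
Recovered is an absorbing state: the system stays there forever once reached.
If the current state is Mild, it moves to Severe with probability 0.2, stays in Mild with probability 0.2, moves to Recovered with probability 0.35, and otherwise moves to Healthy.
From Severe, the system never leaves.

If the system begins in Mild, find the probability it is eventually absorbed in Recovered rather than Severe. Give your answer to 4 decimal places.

Let h(s) be the probability of absorption at Recovered starting from transient state s. Then h(Recovered) = 1 and h(Severe) = 0. By first-step analysis:
h(Healthy) = 0.25·h(Healthy) + 0.15·1 + 0.1·h(Mild) + 0.5·0
h(Mild) = 0.25·h(Healthy) + 0.35·1 + 0.2·h(Mild) + 0.2·0
Solving: h(Healthy) = 0.2696, h(Mild) = 0.5217.
Starting from Mild, the probability is 0.5217.

0.5217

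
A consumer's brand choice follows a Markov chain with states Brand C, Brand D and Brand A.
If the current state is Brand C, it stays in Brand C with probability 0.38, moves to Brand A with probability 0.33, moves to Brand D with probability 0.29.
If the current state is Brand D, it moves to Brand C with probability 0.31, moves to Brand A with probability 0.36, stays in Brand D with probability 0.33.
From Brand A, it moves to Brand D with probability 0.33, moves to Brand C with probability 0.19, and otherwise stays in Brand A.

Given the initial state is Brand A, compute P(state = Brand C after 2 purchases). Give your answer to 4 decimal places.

Sum over the intermediate state after 1 purchase:
P = P(Brand A→Brand C)·P(Brand C→Brand C) + P(Brand A→Brand D)·P(Brand D→Brand C) + P(Brand A→Brand A)·P(Brand A→Brand C)
  = 0.19×0.38 + 0.33×0.31 + 0.48×0.19
  = 0.0722 + 0.1023 + 0.0912 = 0.2657

0.2657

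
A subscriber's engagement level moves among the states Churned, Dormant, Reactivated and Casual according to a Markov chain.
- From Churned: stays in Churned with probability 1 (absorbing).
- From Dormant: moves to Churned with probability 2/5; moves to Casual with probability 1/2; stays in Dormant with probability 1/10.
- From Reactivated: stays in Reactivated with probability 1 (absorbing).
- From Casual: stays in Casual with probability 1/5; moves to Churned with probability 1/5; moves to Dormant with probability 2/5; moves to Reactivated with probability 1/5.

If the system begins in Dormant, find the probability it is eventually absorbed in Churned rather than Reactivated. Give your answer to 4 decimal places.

0.8077

Let h(s) be the probability of absorption at Churned starting from transient state s. Then h(Churned) = 1 and h(Reactivated) = 0. By first-step analysis:
h(Dormant) = 0.4·1 + 0.1·h(Dormant) + 0.5·h(Casual)
h(Casual) = 0.2·1 + 0.4·h(Dormant) + 0.2·0 + 0.2·h(Casual)
Solving: h(Dormant) = 0.8077, h(Casual) = 0.6538.
Starting from Dormant, the probability is 0.8077.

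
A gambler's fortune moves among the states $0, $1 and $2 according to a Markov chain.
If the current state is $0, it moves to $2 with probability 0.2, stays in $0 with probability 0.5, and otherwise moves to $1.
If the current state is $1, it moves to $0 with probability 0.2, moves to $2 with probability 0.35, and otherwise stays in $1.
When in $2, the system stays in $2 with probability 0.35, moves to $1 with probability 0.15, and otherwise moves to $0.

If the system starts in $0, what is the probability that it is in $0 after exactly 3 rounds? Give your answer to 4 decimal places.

0.4055

Propagate the distribution vector 3 rounds from $0.
After 0 rounds: (1.0000, 0.0000, 0.0000)
After 1 round: (0.5000, 0.3000, 0.2000)
After 2 rounds: (0.4100, 0.3150, 0.2750)
After 3 rounds: (0.4055, 0.3060, 0.2885)
P(in $0 after 3 rounds) = 0.4055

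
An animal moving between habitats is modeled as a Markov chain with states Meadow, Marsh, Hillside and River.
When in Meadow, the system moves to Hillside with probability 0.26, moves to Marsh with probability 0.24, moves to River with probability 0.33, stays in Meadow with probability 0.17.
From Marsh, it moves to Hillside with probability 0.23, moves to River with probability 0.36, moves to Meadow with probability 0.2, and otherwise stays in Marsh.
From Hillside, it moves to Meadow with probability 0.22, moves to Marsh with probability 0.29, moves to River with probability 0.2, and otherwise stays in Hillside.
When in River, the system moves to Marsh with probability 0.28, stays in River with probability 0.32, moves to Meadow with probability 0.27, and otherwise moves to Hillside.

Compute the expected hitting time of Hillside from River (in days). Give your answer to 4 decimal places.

Let t(s) be the expected number of days to first reach Hillside from state s, with t(Hillside) = 0. Conditioning on the first day:
t(Meadow) = 1 + 0.17·t(Meadow) + 0.24·t(Marsh) + 0.33·t(River)
t(Marsh) = 1 + 0.2·t(Meadow) + 0.21·t(Marsh) + 0.36·t(River)
t(River) = 1 + 0.27·t(Meadow) + 0.28·t(Marsh) + 0.32·t(River)
Solving: t(Meadow) = 4.7802, t(Marsh) = 4.9376, t(River) = 5.4017.
Expected days from River to Hillside: 5.4017.

5.4017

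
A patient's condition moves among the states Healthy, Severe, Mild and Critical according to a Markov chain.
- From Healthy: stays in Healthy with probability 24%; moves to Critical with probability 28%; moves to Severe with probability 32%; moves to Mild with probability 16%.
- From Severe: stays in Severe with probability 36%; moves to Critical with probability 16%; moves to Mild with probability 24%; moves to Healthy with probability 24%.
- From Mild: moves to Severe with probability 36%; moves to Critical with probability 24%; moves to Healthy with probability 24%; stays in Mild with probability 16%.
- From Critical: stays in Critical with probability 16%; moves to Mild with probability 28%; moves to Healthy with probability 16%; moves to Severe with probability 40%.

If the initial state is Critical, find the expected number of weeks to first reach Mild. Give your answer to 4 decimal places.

Let t(s) be the expected number of weeks to first reach Mild from state s, with t(Mild) = 0. Conditioning on the first week:
t(Healthy) = 1 + 0.24·t(Healthy) + 0.32·t(Severe) + 0.28·t(Critical)
t(Severe) = 1 + 0.24·t(Healthy) + 0.36·t(Severe) + 0.16·t(Critical)
t(Critical) = 1 + 0.16·t(Healthy) + 0.4·t(Severe) + 0.16·t(Critical)
Solving: t(Healthy) = 4.6823, t(Severe) = 4.3577, t(Critical) = 4.1575.
Expected weeks from Critical to Mild: 4.1575.

4.1575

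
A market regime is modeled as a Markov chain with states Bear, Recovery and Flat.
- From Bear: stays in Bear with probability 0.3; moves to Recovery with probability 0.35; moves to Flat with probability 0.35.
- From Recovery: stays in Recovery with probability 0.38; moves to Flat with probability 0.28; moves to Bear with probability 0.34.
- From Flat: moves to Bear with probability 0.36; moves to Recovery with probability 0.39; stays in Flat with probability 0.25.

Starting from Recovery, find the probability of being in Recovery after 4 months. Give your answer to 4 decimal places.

Propagate the distribution vector 4 months from Recovery.
After 0 months: (0.0000, 1.0000, 0.0000)
After 1 month: (0.3400, 0.3800, 0.2800)
After 2 months: (0.3320, 0.3726, 0.2954)
After 3 months: (0.3326, 0.3730, 0.2944)
After 4 months: (0.3326, 0.3730, 0.2945)
P(in Recovery after 4 months) = 0.3730

0.3730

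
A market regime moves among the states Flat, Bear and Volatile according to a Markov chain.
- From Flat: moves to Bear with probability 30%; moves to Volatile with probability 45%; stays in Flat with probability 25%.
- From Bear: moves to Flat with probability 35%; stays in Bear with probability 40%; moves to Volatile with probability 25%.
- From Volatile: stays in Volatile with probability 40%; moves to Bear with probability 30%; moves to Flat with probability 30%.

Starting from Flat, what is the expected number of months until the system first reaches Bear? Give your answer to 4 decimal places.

3.3333

Let t(s) be the expected number of months to first reach Bear from state s, with t(Bear) = 0. Conditioning on the first month:
t(Flat) = 1 + 0.25·t(Flat) + 0.45·t(Volatile)
t(Volatile) = 1 + 0.3·t(Flat) + 0.4·t(Volatile)
Solving: t(Flat) = 3.3333, t(Volatile) = 3.3333.
Expected months from Flat to Bear: 3.3333.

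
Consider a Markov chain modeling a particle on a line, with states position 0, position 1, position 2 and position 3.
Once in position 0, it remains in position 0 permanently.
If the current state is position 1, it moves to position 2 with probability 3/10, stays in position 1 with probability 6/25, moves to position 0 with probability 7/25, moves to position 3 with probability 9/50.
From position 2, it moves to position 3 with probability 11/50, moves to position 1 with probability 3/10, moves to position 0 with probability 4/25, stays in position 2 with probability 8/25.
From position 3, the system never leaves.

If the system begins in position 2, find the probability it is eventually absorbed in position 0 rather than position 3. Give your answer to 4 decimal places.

Let h(s) be the probability of absorption at position 0 starting from transient state s. Then h(position 0) = 1 and h(position 3) = 0. By first-step analysis:
h(position 1) = 0.28·1 + 0.24·h(position 1) + 0.3·h(position 2) + 0.18·0
h(position 2) = 0.16·1 + 0.3·h(position 1) + 0.32·h(position 2) + 0.22·0
Solving: h(position 1) = 0.5586, h(position 2) = 0.4817.
Starting from position 2, the probability is 0.4817.

0.4817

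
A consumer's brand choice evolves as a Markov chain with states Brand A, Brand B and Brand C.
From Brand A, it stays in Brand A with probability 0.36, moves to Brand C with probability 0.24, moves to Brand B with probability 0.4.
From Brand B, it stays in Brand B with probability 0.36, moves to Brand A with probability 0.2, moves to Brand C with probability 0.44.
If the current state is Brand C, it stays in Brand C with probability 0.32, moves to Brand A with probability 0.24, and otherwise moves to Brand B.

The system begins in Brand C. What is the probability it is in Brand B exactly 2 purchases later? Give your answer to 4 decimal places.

0.3952

Sum over the intermediate state after 1 purchase:
P = P(Brand C→Brand A)·P(Brand A→Brand B) + P(Brand C→Brand B)·P(Brand B→Brand B) + P(Brand C→Brand C)·P(Brand C→Brand B)
  = 0.24×0.4 + 0.44×0.36 + 0.32×0.44
  = 0.0960 + 0.1584 + 0.1408 = 0.3952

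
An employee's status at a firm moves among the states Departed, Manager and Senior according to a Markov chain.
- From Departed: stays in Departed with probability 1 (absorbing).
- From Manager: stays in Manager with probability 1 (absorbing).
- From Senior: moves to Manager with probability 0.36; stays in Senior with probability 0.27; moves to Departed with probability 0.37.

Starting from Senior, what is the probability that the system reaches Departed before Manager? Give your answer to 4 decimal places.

0.5068

Let h(s) be the probability of absorption at Departed starting from transient state s. Then h(Departed) = 1 and h(Manager) = 0. By first-step analysis:
h(Senior) = 0.37·1 + 0.36·0 + 0.27·h(Senior)
Solving: h(Senior) = 0.5068.
Starting from Senior, the probability is 0.5068.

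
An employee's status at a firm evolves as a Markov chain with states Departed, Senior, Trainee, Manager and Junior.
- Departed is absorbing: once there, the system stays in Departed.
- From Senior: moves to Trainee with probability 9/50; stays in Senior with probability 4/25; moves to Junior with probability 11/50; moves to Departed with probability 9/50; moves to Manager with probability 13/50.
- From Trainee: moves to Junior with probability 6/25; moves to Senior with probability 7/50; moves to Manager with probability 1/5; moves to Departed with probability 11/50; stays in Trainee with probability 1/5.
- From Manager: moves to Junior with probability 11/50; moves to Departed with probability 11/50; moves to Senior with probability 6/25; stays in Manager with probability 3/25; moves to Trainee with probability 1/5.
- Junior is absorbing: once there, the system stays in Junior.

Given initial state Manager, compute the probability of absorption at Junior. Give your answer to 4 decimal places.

Let h(s) be the probability of absorption at Junior starting from transient state s. Then h(Junior) = 1 and h(Departed) = 0. By first-step analysis:
h(Senior) = 0.18·0 + 0.16·h(Senior) + 0.18·h(Trainee) + 0.26·h(Manager) + 0.22·1
h(Trainee) = 0.22·0 + 0.14·h(Senior) + 0.2·h(Trainee) + 0.2·h(Manager) + 0.24·1
h(Manager) = 0.22·0 + 0.24·h(Senior) + 0.2·h(Trainee) + 0.12·h(Manager) + 0.22·1
Solving: h(Senior) = 0.5327, h(Trainee) = 0.5217, h(Manager) = 0.5139.
Starting from Manager, the probability is 0.5139.

0.5139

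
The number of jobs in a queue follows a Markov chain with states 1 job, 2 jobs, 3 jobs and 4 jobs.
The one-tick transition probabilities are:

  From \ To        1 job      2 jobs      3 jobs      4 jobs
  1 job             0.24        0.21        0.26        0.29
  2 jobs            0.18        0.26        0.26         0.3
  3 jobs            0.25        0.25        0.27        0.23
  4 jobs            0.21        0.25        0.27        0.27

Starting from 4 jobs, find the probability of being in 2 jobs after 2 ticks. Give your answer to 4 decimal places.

Propagate the distribution vector 2 ticks from 4 jobs.
After 0 ticks: (0.0000, 0.0000, 0.0000, 1.0000)
After 1 tick: (0.2100, 0.2500, 0.2700, 0.2700)
After 2 ticks: (0.2196, 0.2441, 0.2654, 0.2709)
P(in 2 jobs after 2 ticks) = 0.2441

0.2441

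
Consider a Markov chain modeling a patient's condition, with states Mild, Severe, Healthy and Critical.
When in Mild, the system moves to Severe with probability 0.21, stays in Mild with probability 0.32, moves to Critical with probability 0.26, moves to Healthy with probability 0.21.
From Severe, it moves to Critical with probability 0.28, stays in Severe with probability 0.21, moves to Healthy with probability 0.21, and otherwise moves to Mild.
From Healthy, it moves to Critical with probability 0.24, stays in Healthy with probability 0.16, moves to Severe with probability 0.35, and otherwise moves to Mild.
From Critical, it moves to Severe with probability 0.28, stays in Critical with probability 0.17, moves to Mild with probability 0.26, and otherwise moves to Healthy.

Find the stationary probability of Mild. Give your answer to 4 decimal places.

0.2852

Let the stationary distribution be π with π = πP and π_1 + π_2 + π_3 + π_4 = 1.
π_1 = 0.32·π_1 + 0.3·π_2 + 0.25·π_3 + 0.26·π_4
π_2 = 0.21·π_1 + 0.21·π_2 + 0.35·π_3 + 0.28·π_4
π_3 = 0.21·π_1 + 0.21·π_2 + 0.16·π_3 + 0.29·π_4
Solving with the normalization constraint gives π = (0.2852, 0.2573, 0.2182, 0.2392).
So the stationary probability of Mild is 0.2852.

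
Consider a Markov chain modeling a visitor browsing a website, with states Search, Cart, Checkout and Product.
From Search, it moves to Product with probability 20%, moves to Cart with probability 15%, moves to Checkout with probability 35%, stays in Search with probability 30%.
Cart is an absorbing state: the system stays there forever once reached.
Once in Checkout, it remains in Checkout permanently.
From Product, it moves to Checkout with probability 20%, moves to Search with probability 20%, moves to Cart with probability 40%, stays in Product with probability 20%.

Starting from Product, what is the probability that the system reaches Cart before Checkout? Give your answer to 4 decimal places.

Let h(s) be the probability of absorption at Cart starting from transient state s. Then h(Cart) = 1 and h(Checkout) = 0. By first-step analysis:
h(Search) = 0.3·h(Search) + 0.15·1 + 0.35·0 + 0.2·h(Product)
h(Product) = 0.2·h(Search) + 0.4·1 + 0.2·0 + 0.2·h(Product)
Solving: h(Search) = 0.3846, h(Product) = 0.5962.
Starting from Product, the probability is 0.5962.

0.5962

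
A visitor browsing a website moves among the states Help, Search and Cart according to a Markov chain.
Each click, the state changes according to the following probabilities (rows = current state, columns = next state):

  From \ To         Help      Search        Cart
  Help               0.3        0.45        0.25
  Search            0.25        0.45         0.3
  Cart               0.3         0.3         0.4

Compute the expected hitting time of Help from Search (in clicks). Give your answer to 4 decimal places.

3.7500

Let t(s) be the expected number of clicks to first reach Help from state s, with t(Help) = 0. Conditioning on the first click:
t(Search) = 1 + 0.45·t(Search) + 0.3·t(Cart)
t(Cart) = 1 + 0.3·t(Search) + 0.4·t(Cart)
Solving: t(Search) = 3.7500, t(Cart) = 3.5417.
Expected clicks from Search to Help: 3.7500.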